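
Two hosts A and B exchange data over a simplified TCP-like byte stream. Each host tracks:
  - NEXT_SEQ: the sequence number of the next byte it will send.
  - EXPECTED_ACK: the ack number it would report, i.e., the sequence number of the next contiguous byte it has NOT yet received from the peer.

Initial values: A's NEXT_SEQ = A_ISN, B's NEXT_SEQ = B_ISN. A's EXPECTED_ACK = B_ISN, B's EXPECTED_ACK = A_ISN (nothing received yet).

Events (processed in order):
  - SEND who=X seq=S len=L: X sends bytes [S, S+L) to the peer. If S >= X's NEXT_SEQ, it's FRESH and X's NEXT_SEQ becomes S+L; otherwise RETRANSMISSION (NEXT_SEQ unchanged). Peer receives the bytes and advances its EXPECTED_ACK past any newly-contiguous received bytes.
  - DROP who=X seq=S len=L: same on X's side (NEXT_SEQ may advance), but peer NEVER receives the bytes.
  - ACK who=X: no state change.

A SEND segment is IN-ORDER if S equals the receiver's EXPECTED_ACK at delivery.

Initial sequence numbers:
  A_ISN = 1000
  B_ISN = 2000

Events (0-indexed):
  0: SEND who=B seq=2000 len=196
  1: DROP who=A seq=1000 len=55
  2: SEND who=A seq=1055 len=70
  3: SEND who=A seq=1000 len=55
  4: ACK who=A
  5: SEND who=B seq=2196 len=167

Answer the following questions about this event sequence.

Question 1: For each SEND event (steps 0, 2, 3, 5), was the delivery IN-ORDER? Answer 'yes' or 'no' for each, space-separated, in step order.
Answer: yes no yes yes

Derivation:
Step 0: SEND seq=2000 -> in-order
Step 2: SEND seq=1055 -> out-of-order
Step 3: SEND seq=1000 -> in-order
Step 5: SEND seq=2196 -> in-order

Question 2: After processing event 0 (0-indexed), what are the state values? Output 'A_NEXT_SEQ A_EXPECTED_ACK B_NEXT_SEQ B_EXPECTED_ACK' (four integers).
After event 0: A_seq=1000 A_ack=2196 B_seq=2196 B_ack=1000

1000 2196 2196 1000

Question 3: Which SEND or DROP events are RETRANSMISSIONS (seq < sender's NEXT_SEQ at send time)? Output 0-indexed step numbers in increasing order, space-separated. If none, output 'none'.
Answer: 3

Derivation:
Step 0: SEND seq=2000 -> fresh
Step 1: DROP seq=1000 -> fresh
Step 2: SEND seq=1055 -> fresh
Step 3: SEND seq=1000 -> retransmit
Step 5: SEND seq=2196 -> fresh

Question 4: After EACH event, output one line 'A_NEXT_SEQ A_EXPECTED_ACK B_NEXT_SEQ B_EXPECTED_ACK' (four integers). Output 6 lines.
1000 2196 2196 1000
1055 2196 2196 1000
1125 2196 2196 1000
1125 2196 2196 1125
1125 2196 2196 1125
1125 2363 2363 1125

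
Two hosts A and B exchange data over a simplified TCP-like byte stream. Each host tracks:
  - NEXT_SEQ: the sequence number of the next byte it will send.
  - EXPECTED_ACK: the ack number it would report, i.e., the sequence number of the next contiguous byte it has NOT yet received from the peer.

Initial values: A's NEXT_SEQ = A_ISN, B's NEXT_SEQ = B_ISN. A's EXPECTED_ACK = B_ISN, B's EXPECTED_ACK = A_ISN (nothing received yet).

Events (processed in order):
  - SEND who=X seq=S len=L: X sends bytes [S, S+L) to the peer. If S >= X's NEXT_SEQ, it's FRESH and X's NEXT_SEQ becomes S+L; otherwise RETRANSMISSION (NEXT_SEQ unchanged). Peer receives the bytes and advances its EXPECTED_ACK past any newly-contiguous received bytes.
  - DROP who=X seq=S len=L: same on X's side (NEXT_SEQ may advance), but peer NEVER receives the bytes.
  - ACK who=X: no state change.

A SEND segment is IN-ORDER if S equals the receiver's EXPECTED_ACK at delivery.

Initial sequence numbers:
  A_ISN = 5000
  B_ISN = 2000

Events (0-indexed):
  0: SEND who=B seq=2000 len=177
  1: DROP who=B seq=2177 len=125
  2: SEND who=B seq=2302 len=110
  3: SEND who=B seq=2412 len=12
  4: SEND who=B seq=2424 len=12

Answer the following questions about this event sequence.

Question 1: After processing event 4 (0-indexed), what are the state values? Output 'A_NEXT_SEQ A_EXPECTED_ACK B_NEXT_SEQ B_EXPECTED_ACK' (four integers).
After event 0: A_seq=5000 A_ack=2177 B_seq=2177 B_ack=5000
After event 1: A_seq=5000 A_ack=2177 B_seq=2302 B_ack=5000
After event 2: A_seq=5000 A_ack=2177 B_seq=2412 B_ack=5000
After event 3: A_seq=5000 A_ack=2177 B_seq=2424 B_ack=5000
After event 4: A_seq=5000 A_ack=2177 B_seq=2436 B_ack=5000

5000 2177 2436 5000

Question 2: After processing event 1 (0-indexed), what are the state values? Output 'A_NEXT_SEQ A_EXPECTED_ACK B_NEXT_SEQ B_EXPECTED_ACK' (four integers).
After event 0: A_seq=5000 A_ack=2177 B_seq=2177 B_ack=5000
After event 1: A_seq=5000 A_ack=2177 B_seq=2302 B_ack=5000

5000 2177 2302 5000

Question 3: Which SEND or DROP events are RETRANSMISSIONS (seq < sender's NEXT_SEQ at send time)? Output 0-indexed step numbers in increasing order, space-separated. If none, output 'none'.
Step 0: SEND seq=2000 -> fresh
Step 1: DROP seq=2177 -> fresh
Step 2: SEND seq=2302 -> fresh
Step 3: SEND seq=2412 -> fresh
Step 4: SEND seq=2424 -> fresh

Answer: none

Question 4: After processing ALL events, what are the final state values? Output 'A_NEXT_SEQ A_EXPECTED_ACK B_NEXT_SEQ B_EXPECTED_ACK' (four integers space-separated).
After event 0: A_seq=5000 A_ack=2177 B_seq=2177 B_ack=5000
After event 1: A_seq=5000 A_ack=2177 B_seq=2302 B_ack=5000
After event 2: A_seq=5000 A_ack=2177 B_seq=2412 B_ack=5000
After event 3: A_seq=5000 A_ack=2177 B_seq=2424 B_ack=5000
After event 4: A_seq=5000 A_ack=2177 B_seq=2436 B_ack=5000

Answer: 5000 2177 2436 5000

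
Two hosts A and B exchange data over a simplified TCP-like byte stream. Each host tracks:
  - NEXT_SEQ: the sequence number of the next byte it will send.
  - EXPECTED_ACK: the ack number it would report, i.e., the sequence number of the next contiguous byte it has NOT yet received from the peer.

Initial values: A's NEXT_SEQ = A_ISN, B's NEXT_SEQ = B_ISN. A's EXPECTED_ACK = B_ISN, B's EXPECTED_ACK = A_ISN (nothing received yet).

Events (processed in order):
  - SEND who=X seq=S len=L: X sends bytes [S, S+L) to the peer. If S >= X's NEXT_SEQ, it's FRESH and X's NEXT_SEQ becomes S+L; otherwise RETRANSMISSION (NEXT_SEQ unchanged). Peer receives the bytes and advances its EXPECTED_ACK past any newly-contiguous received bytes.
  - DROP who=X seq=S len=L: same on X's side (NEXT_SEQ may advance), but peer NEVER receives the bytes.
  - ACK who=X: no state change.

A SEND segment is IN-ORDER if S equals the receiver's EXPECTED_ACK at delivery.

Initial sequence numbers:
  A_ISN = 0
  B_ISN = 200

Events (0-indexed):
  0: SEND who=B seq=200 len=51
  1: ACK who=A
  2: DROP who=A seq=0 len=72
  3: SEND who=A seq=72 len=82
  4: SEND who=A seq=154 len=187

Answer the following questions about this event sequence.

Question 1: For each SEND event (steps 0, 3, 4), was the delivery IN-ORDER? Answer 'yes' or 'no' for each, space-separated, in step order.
Answer: yes no no

Derivation:
Step 0: SEND seq=200 -> in-order
Step 3: SEND seq=72 -> out-of-order
Step 4: SEND seq=154 -> out-of-order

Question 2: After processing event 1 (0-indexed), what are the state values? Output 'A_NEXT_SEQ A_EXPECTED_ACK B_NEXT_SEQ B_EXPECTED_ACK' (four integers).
After event 0: A_seq=0 A_ack=251 B_seq=251 B_ack=0
After event 1: A_seq=0 A_ack=251 B_seq=251 B_ack=0

0 251 251 0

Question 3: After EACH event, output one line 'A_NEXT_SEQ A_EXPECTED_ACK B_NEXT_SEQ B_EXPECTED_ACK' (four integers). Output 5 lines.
0 251 251 0
0 251 251 0
72 251 251 0
154 251 251 0
341 251 251 0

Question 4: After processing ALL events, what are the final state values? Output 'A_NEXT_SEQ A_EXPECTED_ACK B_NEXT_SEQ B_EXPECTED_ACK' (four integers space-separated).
Answer: 341 251 251 0

Derivation:
After event 0: A_seq=0 A_ack=251 B_seq=251 B_ack=0
After event 1: A_seq=0 A_ack=251 B_seq=251 B_ack=0
After event 2: A_seq=72 A_ack=251 B_seq=251 B_ack=0
After event 3: A_seq=154 A_ack=251 B_seq=251 B_ack=0
After event 4: A_seq=341 A_ack=251 B_seq=251 B_ack=0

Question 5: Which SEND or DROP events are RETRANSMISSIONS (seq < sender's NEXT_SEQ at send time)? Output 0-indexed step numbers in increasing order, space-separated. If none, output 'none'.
Answer: none

Derivation:
Step 0: SEND seq=200 -> fresh
Step 2: DROP seq=0 -> fresh
Step 3: SEND seq=72 -> fresh
Step 4: SEND seq=154 -> fresh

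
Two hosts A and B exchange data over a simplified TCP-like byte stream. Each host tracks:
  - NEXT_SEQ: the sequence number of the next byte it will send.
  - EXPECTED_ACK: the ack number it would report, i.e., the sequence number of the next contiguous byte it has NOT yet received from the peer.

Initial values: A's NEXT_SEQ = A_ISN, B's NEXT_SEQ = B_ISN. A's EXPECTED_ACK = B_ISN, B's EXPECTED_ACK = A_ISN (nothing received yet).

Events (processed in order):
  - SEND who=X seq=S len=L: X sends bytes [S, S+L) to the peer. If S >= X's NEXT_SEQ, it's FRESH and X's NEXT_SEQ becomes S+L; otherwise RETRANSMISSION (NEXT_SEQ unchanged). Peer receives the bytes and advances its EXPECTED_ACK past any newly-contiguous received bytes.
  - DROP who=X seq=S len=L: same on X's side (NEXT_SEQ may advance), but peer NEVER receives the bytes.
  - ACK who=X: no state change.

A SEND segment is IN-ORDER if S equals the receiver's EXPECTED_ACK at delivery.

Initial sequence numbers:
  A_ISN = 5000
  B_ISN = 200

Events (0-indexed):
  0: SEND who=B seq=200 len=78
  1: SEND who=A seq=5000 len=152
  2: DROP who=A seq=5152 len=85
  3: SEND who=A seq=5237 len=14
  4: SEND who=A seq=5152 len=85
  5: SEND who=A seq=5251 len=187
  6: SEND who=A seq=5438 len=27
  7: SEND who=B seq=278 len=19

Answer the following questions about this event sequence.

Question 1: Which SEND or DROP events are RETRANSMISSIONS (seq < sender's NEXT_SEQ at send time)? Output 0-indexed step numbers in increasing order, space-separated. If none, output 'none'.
Step 0: SEND seq=200 -> fresh
Step 1: SEND seq=5000 -> fresh
Step 2: DROP seq=5152 -> fresh
Step 3: SEND seq=5237 -> fresh
Step 4: SEND seq=5152 -> retransmit
Step 5: SEND seq=5251 -> fresh
Step 6: SEND seq=5438 -> fresh
Step 7: SEND seq=278 -> fresh

Answer: 4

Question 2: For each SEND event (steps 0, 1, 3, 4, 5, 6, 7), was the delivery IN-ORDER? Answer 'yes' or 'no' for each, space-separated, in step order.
Answer: yes yes no yes yes yes yes

Derivation:
Step 0: SEND seq=200 -> in-order
Step 1: SEND seq=5000 -> in-order
Step 3: SEND seq=5237 -> out-of-order
Step 4: SEND seq=5152 -> in-order
Step 5: SEND seq=5251 -> in-order
Step 6: SEND seq=5438 -> in-order
Step 7: SEND seq=278 -> in-order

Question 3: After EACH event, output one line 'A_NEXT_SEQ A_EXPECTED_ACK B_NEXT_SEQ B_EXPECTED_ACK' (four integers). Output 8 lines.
5000 278 278 5000
5152 278 278 5152
5237 278 278 5152
5251 278 278 5152
5251 278 278 5251
5438 278 278 5438
5465 278 278 5465
5465 297 297 5465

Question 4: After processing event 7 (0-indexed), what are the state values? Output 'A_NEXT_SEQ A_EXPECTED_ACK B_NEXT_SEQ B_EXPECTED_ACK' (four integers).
After event 0: A_seq=5000 A_ack=278 B_seq=278 B_ack=5000
After event 1: A_seq=5152 A_ack=278 B_seq=278 B_ack=5152
After event 2: A_seq=5237 A_ack=278 B_seq=278 B_ack=5152
After event 3: A_seq=5251 A_ack=278 B_seq=278 B_ack=5152
After event 4: A_seq=5251 A_ack=278 B_seq=278 B_ack=5251
After event 5: A_seq=5438 A_ack=278 B_seq=278 B_ack=5438
After event 6: A_seq=5465 A_ack=278 B_seq=278 B_ack=5465
After event 7: A_seq=5465 A_ack=297 B_seq=297 B_ack=5465

5465 297 297 5465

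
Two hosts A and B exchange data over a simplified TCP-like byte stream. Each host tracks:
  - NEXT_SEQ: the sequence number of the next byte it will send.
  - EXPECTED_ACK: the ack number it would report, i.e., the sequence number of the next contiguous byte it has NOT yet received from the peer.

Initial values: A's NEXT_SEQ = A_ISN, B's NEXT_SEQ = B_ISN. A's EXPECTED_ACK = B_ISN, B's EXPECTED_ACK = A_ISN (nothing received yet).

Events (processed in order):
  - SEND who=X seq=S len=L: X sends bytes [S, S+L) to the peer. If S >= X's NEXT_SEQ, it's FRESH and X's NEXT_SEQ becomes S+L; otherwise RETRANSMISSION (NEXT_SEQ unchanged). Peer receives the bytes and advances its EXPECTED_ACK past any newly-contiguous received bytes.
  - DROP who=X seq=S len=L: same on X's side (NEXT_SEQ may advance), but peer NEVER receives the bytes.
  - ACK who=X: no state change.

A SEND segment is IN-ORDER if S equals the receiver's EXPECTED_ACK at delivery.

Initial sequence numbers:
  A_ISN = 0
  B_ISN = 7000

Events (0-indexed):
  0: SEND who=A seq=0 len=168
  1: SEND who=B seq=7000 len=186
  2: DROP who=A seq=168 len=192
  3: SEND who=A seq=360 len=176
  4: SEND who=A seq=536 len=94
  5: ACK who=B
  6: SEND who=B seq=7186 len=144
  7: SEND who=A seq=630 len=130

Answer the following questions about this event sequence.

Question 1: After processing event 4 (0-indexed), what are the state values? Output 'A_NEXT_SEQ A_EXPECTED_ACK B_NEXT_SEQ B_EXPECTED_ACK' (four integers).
After event 0: A_seq=168 A_ack=7000 B_seq=7000 B_ack=168
After event 1: A_seq=168 A_ack=7186 B_seq=7186 B_ack=168
After event 2: A_seq=360 A_ack=7186 B_seq=7186 B_ack=168
After event 3: A_seq=536 A_ack=7186 B_seq=7186 B_ack=168
After event 4: A_seq=630 A_ack=7186 B_seq=7186 B_ack=168

630 7186 7186 168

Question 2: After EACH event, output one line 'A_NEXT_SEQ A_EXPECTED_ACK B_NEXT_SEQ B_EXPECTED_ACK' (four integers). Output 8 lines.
168 7000 7000 168
168 7186 7186 168
360 7186 7186 168
536 7186 7186 168
630 7186 7186 168
630 7186 7186 168
630 7330 7330 168
760 7330 7330 168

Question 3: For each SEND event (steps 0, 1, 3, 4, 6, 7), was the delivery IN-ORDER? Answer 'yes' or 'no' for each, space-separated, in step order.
Answer: yes yes no no yes no

Derivation:
Step 0: SEND seq=0 -> in-order
Step 1: SEND seq=7000 -> in-order
Step 3: SEND seq=360 -> out-of-order
Step 4: SEND seq=536 -> out-of-order
Step 6: SEND seq=7186 -> in-order
Step 7: SEND seq=630 -> out-of-order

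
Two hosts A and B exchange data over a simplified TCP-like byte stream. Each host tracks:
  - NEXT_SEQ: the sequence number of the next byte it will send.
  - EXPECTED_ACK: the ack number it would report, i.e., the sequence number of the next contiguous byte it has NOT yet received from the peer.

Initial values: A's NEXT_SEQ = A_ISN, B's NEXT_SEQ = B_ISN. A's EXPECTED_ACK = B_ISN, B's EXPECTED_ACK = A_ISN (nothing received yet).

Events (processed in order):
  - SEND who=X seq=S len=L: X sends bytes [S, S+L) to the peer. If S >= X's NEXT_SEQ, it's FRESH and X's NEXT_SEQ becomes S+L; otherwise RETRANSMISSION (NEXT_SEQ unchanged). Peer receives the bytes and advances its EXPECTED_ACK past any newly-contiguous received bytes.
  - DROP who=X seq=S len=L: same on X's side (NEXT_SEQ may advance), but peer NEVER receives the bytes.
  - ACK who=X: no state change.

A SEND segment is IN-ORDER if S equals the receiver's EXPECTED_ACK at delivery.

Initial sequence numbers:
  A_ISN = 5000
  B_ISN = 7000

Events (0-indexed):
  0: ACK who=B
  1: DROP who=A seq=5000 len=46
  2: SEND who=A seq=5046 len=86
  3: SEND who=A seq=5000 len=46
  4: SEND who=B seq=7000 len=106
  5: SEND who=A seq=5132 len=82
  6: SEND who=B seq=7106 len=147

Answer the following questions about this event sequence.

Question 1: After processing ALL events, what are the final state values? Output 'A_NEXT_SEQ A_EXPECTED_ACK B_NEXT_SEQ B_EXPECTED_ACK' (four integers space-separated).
After event 0: A_seq=5000 A_ack=7000 B_seq=7000 B_ack=5000
After event 1: A_seq=5046 A_ack=7000 B_seq=7000 B_ack=5000
After event 2: A_seq=5132 A_ack=7000 B_seq=7000 B_ack=5000
After event 3: A_seq=5132 A_ack=7000 B_seq=7000 B_ack=5132
After event 4: A_seq=5132 A_ack=7106 B_seq=7106 B_ack=5132
After event 5: A_seq=5214 A_ack=7106 B_seq=7106 B_ack=5214
After event 6: A_seq=5214 A_ack=7253 B_seq=7253 B_ack=5214

Answer: 5214 7253 7253 5214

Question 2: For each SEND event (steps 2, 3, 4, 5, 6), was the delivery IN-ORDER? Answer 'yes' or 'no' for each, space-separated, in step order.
Answer: no yes yes yes yes

Derivation:
Step 2: SEND seq=5046 -> out-of-order
Step 3: SEND seq=5000 -> in-order
Step 4: SEND seq=7000 -> in-order
Step 5: SEND seq=5132 -> in-order
Step 6: SEND seq=7106 -> in-order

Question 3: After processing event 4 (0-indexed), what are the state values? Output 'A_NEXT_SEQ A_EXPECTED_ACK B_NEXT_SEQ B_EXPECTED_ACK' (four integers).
After event 0: A_seq=5000 A_ack=7000 B_seq=7000 B_ack=5000
After event 1: A_seq=5046 A_ack=7000 B_seq=7000 B_ack=5000
After event 2: A_seq=5132 A_ack=7000 B_seq=7000 B_ack=5000
After event 3: A_seq=5132 A_ack=7000 B_seq=7000 B_ack=5132
After event 4: A_seq=5132 A_ack=7106 B_seq=7106 B_ack=5132

5132 7106 7106 5132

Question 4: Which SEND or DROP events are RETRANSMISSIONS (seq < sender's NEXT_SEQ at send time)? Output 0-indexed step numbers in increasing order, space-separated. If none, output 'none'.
Step 1: DROP seq=5000 -> fresh
Step 2: SEND seq=5046 -> fresh
Step 3: SEND seq=5000 -> retransmit
Step 4: SEND seq=7000 -> fresh
Step 5: SEND seq=5132 -> fresh
Step 6: SEND seq=7106 -> fresh

Answer: 3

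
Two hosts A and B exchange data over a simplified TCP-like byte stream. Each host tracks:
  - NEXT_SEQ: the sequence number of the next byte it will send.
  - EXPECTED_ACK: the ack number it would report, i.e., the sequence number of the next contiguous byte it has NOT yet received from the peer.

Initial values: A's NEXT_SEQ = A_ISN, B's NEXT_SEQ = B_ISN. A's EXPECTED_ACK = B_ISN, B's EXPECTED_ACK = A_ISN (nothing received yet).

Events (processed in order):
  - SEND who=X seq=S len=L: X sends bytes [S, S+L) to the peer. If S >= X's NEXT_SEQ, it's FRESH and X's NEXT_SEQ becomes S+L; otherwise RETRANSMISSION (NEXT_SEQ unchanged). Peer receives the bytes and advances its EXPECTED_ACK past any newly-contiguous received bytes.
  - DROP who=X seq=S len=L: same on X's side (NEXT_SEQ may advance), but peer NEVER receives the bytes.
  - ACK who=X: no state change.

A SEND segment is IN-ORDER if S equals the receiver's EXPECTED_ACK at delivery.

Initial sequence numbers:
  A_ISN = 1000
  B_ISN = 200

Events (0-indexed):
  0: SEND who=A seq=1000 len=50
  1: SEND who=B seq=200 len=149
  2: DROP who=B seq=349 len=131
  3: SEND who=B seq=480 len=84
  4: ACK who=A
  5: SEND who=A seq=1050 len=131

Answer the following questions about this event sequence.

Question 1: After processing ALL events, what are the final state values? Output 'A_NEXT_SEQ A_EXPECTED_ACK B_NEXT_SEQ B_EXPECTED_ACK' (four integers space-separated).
After event 0: A_seq=1050 A_ack=200 B_seq=200 B_ack=1050
After event 1: A_seq=1050 A_ack=349 B_seq=349 B_ack=1050
After event 2: A_seq=1050 A_ack=349 B_seq=480 B_ack=1050
After event 3: A_seq=1050 A_ack=349 B_seq=564 B_ack=1050
After event 4: A_seq=1050 A_ack=349 B_seq=564 B_ack=1050
After event 5: A_seq=1181 A_ack=349 B_seq=564 B_ack=1181

Answer: 1181 349 564 1181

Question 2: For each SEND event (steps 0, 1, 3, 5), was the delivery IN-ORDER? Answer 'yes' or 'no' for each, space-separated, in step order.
Answer: yes yes no yes

Derivation:
Step 0: SEND seq=1000 -> in-order
Step 1: SEND seq=200 -> in-order
Step 3: SEND seq=480 -> out-of-order
Step 5: SEND seq=1050 -> in-order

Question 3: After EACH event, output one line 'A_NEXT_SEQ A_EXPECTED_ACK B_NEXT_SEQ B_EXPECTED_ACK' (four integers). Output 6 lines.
1050 200 200 1050
1050 349 349 1050
1050 349 480 1050
1050 349 564 1050
1050 349 564 1050
1181 349 564 1181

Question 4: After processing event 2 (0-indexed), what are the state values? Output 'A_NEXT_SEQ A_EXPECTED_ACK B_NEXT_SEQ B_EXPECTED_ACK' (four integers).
After event 0: A_seq=1050 A_ack=200 B_seq=200 B_ack=1050
After event 1: A_seq=1050 A_ack=349 B_seq=349 B_ack=1050
After event 2: A_seq=1050 A_ack=349 B_seq=480 B_ack=1050

1050 349 480 1050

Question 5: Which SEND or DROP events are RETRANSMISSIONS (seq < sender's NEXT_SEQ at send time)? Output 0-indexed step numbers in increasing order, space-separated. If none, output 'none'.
Answer: none

Derivation:
Step 0: SEND seq=1000 -> fresh
Step 1: SEND seq=200 -> fresh
Step 2: DROP seq=349 -> fresh
Step 3: SEND seq=480 -> fresh
Step 5: SEND seq=1050 -> fresh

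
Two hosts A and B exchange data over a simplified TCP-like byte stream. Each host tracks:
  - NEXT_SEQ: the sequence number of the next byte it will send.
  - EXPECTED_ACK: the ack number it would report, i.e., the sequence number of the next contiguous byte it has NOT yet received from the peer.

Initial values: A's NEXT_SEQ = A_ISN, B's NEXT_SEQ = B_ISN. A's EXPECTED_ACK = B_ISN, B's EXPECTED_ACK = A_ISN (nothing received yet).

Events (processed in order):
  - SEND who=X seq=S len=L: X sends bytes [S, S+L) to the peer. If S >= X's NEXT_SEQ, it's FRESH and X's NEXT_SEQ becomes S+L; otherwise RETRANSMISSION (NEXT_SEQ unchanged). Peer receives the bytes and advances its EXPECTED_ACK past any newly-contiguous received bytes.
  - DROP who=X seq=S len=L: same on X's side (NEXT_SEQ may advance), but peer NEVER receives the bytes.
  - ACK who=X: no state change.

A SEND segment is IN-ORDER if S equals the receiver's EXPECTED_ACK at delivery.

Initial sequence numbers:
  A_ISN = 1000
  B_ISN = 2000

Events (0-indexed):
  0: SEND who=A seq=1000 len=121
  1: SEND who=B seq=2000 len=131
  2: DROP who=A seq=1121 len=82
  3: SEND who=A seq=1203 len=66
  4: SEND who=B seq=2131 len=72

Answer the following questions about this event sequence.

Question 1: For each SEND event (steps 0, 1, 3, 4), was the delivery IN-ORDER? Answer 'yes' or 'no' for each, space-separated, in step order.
Answer: yes yes no yes

Derivation:
Step 0: SEND seq=1000 -> in-order
Step 1: SEND seq=2000 -> in-order
Step 3: SEND seq=1203 -> out-of-order
Step 4: SEND seq=2131 -> in-order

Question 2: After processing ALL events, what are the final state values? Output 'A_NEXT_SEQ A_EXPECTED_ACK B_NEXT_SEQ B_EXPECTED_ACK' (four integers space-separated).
After event 0: A_seq=1121 A_ack=2000 B_seq=2000 B_ack=1121
After event 1: A_seq=1121 A_ack=2131 B_seq=2131 B_ack=1121
After event 2: A_seq=1203 A_ack=2131 B_seq=2131 B_ack=1121
After event 3: A_seq=1269 A_ack=2131 B_seq=2131 B_ack=1121
After event 4: A_seq=1269 A_ack=2203 B_seq=2203 B_ack=1121

Answer: 1269 2203 2203 1121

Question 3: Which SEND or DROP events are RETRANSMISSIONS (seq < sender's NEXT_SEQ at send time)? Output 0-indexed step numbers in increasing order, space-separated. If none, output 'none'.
Step 0: SEND seq=1000 -> fresh
Step 1: SEND seq=2000 -> fresh
Step 2: DROP seq=1121 -> fresh
Step 3: SEND seq=1203 -> fresh
Step 4: SEND seq=2131 -> fresh

Answer: none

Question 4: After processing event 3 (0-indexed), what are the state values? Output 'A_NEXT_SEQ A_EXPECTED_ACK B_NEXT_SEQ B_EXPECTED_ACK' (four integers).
After event 0: A_seq=1121 A_ack=2000 B_seq=2000 B_ack=1121
After event 1: A_seq=1121 A_ack=2131 B_seq=2131 B_ack=1121
After event 2: A_seq=1203 A_ack=2131 B_seq=2131 B_ack=1121
After event 3: A_seq=1269 A_ack=2131 B_seq=2131 B_ack=1121

1269 2131 2131 1121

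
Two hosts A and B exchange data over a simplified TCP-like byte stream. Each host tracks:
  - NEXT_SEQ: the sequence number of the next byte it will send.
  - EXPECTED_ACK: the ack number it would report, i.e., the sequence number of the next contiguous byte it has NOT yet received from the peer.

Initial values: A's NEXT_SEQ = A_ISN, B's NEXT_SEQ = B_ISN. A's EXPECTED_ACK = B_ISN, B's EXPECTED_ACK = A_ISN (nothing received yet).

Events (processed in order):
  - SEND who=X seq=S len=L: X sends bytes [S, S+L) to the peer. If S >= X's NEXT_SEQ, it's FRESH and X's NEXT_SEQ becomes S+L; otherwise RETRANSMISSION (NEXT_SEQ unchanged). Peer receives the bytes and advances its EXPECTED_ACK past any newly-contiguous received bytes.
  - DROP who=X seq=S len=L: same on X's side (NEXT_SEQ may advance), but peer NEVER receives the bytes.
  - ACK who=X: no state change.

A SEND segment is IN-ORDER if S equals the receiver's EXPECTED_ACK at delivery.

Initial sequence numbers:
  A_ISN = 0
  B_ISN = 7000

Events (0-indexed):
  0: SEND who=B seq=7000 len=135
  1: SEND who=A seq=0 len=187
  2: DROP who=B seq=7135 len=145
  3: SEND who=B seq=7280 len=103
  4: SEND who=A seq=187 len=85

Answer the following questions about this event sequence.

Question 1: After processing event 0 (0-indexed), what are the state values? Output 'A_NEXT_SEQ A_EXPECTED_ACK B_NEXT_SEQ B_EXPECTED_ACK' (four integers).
After event 0: A_seq=0 A_ack=7135 B_seq=7135 B_ack=0

0 7135 7135 0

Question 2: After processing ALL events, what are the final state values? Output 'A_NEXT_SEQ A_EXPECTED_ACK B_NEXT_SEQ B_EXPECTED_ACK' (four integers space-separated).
After event 0: A_seq=0 A_ack=7135 B_seq=7135 B_ack=0
After event 1: A_seq=187 A_ack=7135 B_seq=7135 B_ack=187
After event 2: A_seq=187 A_ack=7135 B_seq=7280 B_ack=187
After event 3: A_seq=187 A_ack=7135 B_seq=7383 B_ack=187
After event 4: A_seq=272 A_ack=7135 B_seq=7383 B_ack=272

Answer: 272 7135 7383 272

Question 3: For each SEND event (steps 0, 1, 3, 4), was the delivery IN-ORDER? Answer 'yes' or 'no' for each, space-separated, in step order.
Answer: yes yes no yes

Derivation:
Step 0: SEND seq=7000 -> in-order
Step 1: SEND seq=0 -> in-order
Step 3: SEND seq=7280 -> out-of-order
Step 4: SEND seq=187 -> in-order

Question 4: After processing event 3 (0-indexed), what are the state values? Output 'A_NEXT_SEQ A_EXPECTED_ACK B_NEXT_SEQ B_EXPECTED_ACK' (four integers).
After event 0: A_seq=0 A_ack=7135 B_seq=7135 B_ack=0
After event 1: A_seq=187 A_ack=7135 B_seq=7135 B_ack=187
After event 2: A_seq=187 A_ack=7135 B_seq=7280 B_ack=187
After event 3: A_seq=187 A_ack=7135 B_seq=7383 B_ack=187

187 7135 7383 187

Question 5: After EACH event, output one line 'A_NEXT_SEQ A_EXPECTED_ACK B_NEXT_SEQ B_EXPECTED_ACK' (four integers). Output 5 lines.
0 7135 7135 0
187 7135 7135 187
187 7135 7280 187
187 7135 7383 187
272 7135 7383 272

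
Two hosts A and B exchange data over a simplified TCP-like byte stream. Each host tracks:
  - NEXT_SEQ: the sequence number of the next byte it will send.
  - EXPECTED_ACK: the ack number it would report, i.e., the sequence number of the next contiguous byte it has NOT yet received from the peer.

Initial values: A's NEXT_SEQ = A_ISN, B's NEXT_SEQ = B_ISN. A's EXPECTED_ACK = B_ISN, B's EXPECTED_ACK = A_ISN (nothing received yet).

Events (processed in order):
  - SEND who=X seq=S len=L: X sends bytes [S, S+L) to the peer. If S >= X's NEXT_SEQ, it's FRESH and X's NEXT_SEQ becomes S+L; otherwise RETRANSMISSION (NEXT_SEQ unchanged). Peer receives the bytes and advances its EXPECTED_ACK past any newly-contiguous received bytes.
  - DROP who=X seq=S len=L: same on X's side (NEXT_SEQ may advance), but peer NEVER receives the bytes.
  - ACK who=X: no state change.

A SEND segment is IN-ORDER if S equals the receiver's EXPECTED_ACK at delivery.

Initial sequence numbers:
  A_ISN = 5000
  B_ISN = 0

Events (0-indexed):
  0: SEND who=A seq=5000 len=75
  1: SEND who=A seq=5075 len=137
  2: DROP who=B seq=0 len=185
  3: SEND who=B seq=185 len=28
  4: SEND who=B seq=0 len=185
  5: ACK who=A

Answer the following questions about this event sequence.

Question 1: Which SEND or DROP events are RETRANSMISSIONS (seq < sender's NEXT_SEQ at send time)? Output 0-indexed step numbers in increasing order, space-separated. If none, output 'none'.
Step 0: SEND seq=5000 -> fresh
Step 1: SEND seq=5075 -> fresh
Step 2: DROP seq=0 -> fresh
Step 3: SEND seq=185 -> fresh
Step 4: SEND seq=0 -> retransmit

Answer: 4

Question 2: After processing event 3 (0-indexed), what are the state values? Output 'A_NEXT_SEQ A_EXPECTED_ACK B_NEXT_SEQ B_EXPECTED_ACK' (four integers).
After event 0: A_seq=5075 A_ack=0 B_seq=0 B_ack=5075
After event 1: A_seq=5212 A_ack=0 B_seq=0 B_ack=5212
After event 2: A_seq=5212 A_ack=0 B_seq=185 B_ack=5212
After event 3: A_seq=5212 A_ack=0 B_seq=213 B_ack=5212

5212 0 213 5212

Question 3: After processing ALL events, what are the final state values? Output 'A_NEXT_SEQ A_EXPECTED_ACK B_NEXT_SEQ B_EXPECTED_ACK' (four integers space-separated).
Answer: 5212 213 213 5212

Derivation:
After event 0: A_seq=5075 A_ack=0 B_seq=0 B_ack=5075
After event 1: A_seq=5212 A_ack=0 B_seq=0 B_ack=5212
After event 2: A_seq=5212 A_ack=0 B_seq=185 B_ack=5212
After event 3: A_seq=5212 A_ack=0 B_seq=213 B_ack=5212
After event 4: A_seq=5212 A_ack=213 B_seq=213 B_ack=5212
After event 5: A_seq=5212 A_ack=213 B_seq=213 B_ack=5212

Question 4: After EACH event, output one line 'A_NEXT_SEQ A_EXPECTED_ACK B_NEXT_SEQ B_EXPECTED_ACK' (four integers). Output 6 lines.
5075 0 0 5075
5212 0 0 5212
5212 0 185 5212
5212 0 213 5212
5212 213 213 5212
5212 213 213 5212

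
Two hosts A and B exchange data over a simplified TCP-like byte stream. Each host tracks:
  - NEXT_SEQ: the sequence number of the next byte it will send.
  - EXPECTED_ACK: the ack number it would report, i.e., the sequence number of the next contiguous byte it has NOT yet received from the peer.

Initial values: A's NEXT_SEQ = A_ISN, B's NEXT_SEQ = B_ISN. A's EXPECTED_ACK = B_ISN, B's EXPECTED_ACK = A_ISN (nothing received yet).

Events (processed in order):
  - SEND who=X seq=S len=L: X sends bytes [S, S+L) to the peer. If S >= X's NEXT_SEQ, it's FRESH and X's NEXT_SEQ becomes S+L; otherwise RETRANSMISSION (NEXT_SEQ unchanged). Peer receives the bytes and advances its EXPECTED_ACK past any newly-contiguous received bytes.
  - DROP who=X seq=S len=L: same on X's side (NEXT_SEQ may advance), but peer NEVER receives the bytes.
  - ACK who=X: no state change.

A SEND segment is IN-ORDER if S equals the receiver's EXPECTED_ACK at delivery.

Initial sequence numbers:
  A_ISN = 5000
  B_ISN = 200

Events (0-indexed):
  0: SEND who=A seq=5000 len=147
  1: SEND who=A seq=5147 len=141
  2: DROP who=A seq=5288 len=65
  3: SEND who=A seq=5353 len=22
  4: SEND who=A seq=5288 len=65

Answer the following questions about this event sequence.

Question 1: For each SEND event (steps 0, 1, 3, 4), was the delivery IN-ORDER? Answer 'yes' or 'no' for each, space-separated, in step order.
Answer: yes yes no yes

Derivation:
Step 0: SEND seq=5000 -> in-order
Step 1: SEND seq=5147 -> in-order
Step 3: SEND seq=5353 -> out-of-order
Step 4: SEND seq=5288 -> in-order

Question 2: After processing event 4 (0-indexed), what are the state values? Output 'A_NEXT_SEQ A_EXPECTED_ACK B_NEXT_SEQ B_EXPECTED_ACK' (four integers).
After event 0: A_seq=5147 A_ack=200 B_seq=200 B_ack=5147
After event 1: A_seq=5288 A_ack=200 B_seq=200 B_ack=5288
After event 2: A_seq=5353 A_ack=200 B_seq=200 B_ack=5288
After event 3: A_seq=5375 A_ack=200 B_seq=200 B_ack=5288
After event 4: A_seq=5375 A_ack=200 B_seq=200 B_ack=5375

5375 200 200 5375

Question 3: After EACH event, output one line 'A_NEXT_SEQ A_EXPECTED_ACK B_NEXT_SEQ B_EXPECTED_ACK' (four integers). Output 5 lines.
5147 200 200 5147
5288 200 200 5288
5353 200 200 5288
5375 200 200 5288
5375 200 200 5375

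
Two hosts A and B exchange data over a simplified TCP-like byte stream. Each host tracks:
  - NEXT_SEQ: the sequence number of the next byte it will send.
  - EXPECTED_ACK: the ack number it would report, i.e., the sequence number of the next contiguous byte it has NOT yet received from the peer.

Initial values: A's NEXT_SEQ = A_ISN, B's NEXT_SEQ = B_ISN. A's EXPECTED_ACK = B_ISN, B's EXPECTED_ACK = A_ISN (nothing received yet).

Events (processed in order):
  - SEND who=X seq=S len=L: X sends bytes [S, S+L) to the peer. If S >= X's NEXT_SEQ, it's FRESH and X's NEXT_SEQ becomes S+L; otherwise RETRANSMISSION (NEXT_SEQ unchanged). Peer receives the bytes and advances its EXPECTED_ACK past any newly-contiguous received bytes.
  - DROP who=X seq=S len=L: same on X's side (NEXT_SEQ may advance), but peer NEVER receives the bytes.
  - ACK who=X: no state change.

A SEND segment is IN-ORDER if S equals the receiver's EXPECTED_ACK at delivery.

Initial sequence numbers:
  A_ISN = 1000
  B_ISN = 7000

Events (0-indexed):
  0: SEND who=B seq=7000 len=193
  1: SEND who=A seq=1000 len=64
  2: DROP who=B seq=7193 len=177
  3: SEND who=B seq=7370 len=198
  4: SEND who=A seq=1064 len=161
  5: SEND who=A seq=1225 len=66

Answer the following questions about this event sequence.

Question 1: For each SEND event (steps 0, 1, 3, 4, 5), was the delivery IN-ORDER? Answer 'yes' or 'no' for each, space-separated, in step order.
Step 0: SEND seq=7000 -> in-order
Step 1: SEND seq=1000 -> in-order
Step 3: SEND seq=7370 -> out-of-order
Step 4: SEND seq=1064 -> in-order
Step 5: SEND seq=1225 -> in-order

Answer: yes yes no yes yes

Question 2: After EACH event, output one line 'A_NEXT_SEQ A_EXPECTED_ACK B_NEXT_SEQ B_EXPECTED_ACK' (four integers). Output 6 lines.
1000 7193 7193 1000
1064 7193 7193 1064
1064 7193 7370 1064
1064 7193 7568 1064
1225 7193 7568 1225
1291 7193 7568 1291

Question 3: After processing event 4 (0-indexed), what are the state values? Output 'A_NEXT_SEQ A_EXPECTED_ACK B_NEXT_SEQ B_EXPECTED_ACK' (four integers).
After event 0: A_seq=1000 A_ack=7193 B_seq=7193 B_ack=1000
After event 1: A_seq=1064 A_ack=7193 B_seq=7193 B_ack=1064
After event 2: A_seq=1064 A_ack=7193 B_seq=7370 B_ack=1064
After event 3: A_seq=1064 A_ack=7193 B_seq=7568 B_ack=1064
After event 4: A_seq=1225 A_ack=7193 B_seq=7568 B_ack=1225

1225 7193 7568 1225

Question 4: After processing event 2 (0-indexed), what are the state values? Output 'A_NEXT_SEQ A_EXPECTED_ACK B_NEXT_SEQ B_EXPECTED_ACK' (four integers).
After event 0: A_seq=1000 A_ack=7193 B_seq=7193 B_ack=1000
After event 1: A_seq=1064 A_ack=7193 B_seq=7193 B_ack=1064
After event 2: A_seq=1064 A_ack=7193 B_seq=7370 B_ack=1064

1064 7193 7370 1064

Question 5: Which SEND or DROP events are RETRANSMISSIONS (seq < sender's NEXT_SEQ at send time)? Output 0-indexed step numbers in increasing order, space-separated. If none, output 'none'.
Answer: none

Derivation:
Step 0: SEND seq=7000 -> fresh
Step 1: SEND seq=1000 -> fresh
Step 2: DROP seq=7193 -> fresh
Step 3: SEND seq=7370 -> fresh
Step 4: SEND seq=1064 -> fresh
Step 5: SEND seq=1225 -> fresh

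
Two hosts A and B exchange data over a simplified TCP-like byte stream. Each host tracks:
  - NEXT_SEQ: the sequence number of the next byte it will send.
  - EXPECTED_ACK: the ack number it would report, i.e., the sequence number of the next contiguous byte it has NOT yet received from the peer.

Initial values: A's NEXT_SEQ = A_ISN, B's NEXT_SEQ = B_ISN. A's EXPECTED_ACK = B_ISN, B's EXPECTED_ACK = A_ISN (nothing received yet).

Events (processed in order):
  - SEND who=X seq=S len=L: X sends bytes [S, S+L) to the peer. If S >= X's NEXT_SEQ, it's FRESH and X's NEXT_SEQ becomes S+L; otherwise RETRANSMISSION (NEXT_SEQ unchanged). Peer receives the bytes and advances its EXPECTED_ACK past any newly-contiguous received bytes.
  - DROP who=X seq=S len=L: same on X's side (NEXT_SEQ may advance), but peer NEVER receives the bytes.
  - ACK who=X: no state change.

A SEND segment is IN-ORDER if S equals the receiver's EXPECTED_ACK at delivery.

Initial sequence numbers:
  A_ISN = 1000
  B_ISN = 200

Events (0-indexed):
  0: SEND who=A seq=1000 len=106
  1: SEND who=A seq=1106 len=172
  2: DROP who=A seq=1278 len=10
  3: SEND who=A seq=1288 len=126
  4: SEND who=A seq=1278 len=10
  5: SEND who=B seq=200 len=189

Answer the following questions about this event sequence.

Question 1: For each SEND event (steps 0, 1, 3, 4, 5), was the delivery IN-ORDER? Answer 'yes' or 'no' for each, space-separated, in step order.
Answer: yes yes no yes yes

Derivation:
Step 0: SEND seq=1000 -> in-order
Step 1: SEND seq=1106 -> in-order
Step 3: SEND seq=1288 -> out-of-order
Step 4: SEND seq=1278 -> in-order
Step 5: SEND seq=200 -> in-order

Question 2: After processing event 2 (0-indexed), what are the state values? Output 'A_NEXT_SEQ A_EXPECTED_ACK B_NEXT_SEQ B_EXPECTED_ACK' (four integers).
After event 0: A_seq=1106 A_ack=200 B_seq=200 B_ack=1106
After event 1: A_seq=1278 A_ack=200 B_seq=200 B_ack=1278
After event 2: A_seq=1288 A_ack=200 B_seq=200 B_ack=1278

1288 200 200 1278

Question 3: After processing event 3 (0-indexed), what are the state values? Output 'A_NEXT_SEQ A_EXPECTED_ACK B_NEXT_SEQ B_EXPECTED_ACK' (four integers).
After event 0: A_seq=1106 A_ack=200 B_seq=200 B_ack=1106
After event 1: A_seq=1278 A_ack=200 B_seq=200 B_ack=1278
After event 2: A_seq=1288 A_ack=200 B_seq=200 B_ack=1278
After event 3: A_seq=1414 A_ack=200 B_seq=200 B_ack=1278

1414 200 200 1278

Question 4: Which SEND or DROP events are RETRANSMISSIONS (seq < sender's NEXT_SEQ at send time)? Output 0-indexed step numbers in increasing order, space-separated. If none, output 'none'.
Answer: 4

Derivation:
Step 0: SEND seq=1000 -> fresh
Step 1: SEND seq=1106 -> fresh
Step 2: DROP seq=1278 -> fresh
Step 3: SEND seq=1288 -> fresh
Step 4: SEND seq=1278 -> retransmit
Step 5: SEND seq=200 -> fresh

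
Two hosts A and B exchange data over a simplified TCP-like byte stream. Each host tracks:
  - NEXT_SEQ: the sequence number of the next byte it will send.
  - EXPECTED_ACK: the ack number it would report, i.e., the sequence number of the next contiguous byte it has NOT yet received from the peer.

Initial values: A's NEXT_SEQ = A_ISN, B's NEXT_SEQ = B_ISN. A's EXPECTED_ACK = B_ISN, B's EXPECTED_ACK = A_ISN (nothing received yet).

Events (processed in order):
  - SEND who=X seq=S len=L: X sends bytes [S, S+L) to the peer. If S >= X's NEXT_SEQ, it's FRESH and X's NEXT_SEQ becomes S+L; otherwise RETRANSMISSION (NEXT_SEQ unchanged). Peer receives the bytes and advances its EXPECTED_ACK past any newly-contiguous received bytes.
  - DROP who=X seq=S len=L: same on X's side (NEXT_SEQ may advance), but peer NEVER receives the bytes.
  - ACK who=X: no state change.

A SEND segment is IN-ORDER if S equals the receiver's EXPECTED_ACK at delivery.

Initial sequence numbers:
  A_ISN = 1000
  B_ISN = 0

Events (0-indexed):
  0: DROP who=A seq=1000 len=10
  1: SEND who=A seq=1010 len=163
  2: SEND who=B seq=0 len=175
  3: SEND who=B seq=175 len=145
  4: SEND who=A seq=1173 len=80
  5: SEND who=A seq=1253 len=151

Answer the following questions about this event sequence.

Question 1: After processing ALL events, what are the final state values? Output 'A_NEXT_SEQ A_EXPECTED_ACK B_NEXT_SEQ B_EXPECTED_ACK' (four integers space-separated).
Answer: 1404 320 320 1000

Derivation:
After event 0: A_seq=1010 A_ack=0 B_seq=0 B_ack=1000
After event 1: A_seq=1173 A_ack=0 B_seq=0 B_ack=1000
After event 2: A_seq=1173 A_ack=175 B_seq=175 B_ack=1000
After event 3: A_seq=1173 A_ack=320 B_seq=320 B_ack=1000
After event 4: A_seq=1253 A_ack=320 B_seq=320 B_ack=1000
After event 5: A_seq=1404 A_ack=320 B_seq=320 B_ack=1000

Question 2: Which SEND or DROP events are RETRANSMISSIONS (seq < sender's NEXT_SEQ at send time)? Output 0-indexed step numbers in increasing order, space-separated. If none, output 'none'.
Answer: none

Derivation:
Step 0: DROP seq=1000 -> fresh
Step 1: SEND seq=1010 -> fresh
Step 2: SEND seq=0 -> fresh
Step 3: SEND seq=175 -> fresh
Step 4: SEND seq=1173 -> fresh
Step 5: SEND seq=1253 -> fresh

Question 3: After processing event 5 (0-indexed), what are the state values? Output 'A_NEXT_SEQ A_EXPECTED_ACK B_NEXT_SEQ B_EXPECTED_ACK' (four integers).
After event 0: A_seq=1010 A_ack=0 B_seq=0 B_ack=1000
After event 1: A_seq=1173 A_ack=0 B_seq=0 B_ack=1000
After event 2: A_seq=1173 A_ack=175 B_seq=175 B_ack=1000
After event 3: A_seq=1173 A_ack=320 B_seq=320 B_ack=1000
After event 4: A_seq=1253 A_ack=320 B_seq=320 B_ack=1000
After event 5: A_seq=1404 A_ack=320 B_seq=320 B_ack=1000

1404 320 320 1000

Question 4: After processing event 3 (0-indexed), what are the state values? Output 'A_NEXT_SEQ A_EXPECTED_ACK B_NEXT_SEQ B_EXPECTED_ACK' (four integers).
After event 0: A_seq=1010 A_ack=0 B_seq=0 B_ack=1000
After event 1: A_seq=1173 A_ack=0 B_seq=0 B_ack=1000
After event 2: A_seq=1173 A_ack=175 B_seq=175 B_ack=1000
After event 3: A_seq=1173 A_ack=320 B_seq=320 B_ack=1000

1173 320 320 1000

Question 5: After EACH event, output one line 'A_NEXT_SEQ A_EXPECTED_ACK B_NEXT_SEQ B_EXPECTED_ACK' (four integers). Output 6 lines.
1010 0 0 1000
1173 0 0 1000
1173 175 175 1000
1173 320 320 1000
1253 320 320 1000
1404 320 320 1000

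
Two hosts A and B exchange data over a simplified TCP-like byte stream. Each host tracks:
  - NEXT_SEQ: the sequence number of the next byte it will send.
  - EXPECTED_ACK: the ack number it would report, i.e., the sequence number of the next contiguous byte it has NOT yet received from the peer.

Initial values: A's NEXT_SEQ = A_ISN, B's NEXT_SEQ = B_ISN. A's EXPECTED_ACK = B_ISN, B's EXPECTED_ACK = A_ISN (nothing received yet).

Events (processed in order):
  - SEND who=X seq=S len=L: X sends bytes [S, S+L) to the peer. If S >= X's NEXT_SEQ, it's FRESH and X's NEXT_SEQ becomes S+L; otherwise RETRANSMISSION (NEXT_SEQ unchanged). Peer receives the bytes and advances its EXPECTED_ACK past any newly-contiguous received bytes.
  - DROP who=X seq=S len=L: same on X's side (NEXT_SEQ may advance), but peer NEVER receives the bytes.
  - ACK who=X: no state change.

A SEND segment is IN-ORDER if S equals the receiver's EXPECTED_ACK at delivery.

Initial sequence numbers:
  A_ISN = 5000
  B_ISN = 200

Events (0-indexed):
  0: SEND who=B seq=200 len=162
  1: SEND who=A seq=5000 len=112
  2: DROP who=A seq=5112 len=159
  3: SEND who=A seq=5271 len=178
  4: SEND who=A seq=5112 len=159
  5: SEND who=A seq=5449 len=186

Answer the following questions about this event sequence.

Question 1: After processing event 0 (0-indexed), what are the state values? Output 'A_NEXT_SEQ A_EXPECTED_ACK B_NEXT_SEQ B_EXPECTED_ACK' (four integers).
After event 0: A_seq=5000 A_ack=362 B_seq=362 B_ack=5000

5000 362 362 5000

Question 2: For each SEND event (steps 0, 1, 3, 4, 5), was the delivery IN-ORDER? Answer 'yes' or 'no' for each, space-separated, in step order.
Step 0: SEND seq=200 -> in-order
Step 1: SEND seq=5000 -> in-order
Step 3: SEND seq=5271 -> out-of-order
Step 4: SEND seq=5112 -> in-order
Step 5: SEND seq=5449 -> in-order

Answer: yes yes no yes yes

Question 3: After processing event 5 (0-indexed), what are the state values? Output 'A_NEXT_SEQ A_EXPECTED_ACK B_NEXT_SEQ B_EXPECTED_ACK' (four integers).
After event 0: A_seq=5000 A_ack=362 B_seq=362 B_ack=5000
After event 1: A_seq=5112 A_ack=362 B_seq=362 B_ack=5112
After event 2: A_seq=5271 A_ack=362 B_seq=362 B_ack=5112
After event 3: A_seq=5449 A_ack=362 B_seq=362 B_ack=5112
After event 4: A_seq=5449 A_ack=362 B_seq=362 B_ack=5449
After event 5: A_seq=5635 A_ack=362 B_seq=362 B_ack=5635

5635 362 362 5635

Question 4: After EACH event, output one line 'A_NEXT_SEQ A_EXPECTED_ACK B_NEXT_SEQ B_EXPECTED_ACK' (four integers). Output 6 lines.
5000 362 362 5000
5112 362 362 5112
5271 362 362 5112
5449 362 362 5112
5449 362 362 5449
5635 362 362 5635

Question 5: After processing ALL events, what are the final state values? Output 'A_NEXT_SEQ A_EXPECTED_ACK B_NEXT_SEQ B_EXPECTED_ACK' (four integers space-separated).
Answer: 5635 362 362 5635

Derivation:
After event 0: A_seq=5000 A_ack=362 B_seq=362 B_ack=5000
After event 1: A_seq=5112 A_ack=362 B_seq=362 B_ack=5112
After event 2: A_seq=5271 A_ack=362 B_seq=362 B_ack=5112
After event 3: A_seq=5449 A_ack=362 B_seq=362 B_ack=5112
After event 4: A_seq=5449 A_ack=362 B_seq=362 B_ack=5449
After event 5: A_seq=5635 A_ack=362 B_seq=362 B_ack=5635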